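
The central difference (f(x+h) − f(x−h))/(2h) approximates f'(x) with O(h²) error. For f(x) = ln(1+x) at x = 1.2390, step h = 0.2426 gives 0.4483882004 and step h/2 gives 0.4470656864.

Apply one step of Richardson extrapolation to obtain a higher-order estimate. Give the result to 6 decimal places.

0.446625

Leading term ∝ h^2; use weight 4 = 2^2.
Numerator 4*A(h/2) − A(h) = 4*0.4470656864 − 0.4483882004 = 1.3398745452
Divide by 2^2 − 1 = 3.
1.3398745452 ÷ 3 = 0.4466248484
Shift from A(h/2): −0.0004408380.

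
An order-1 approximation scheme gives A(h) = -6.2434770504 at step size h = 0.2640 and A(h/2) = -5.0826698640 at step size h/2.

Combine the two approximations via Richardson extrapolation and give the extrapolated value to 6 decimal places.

-3.921863

Leading term ∝ h^1; use weight 2 = 2^1.
2×(-5.0826698640) = -10.1653397280; (-10.1653397280) − (-6.2434770504) = -3.9218626776
(2×(-5.0826698640) − (-6.2434770504))/(2 − 1) = -3.9218626776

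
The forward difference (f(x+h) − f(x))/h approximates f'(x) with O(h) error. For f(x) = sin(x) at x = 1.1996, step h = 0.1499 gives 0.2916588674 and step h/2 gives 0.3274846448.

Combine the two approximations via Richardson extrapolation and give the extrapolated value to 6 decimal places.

0.363310

Leading term ∝ h^1; use weight 2 = 2^1.
Difference of the inputs: 0.3274846448 − 0.2916588674 = 0.0358257774
Correction (A(h/2) − A(h))/(2 − 1) = 0.0358257774/1 = 0.0358257774
R = 0.3274846448 + 0.0358257774 = 0.3633104222
Correction |R − A(h/2)| = 3.583e-02; gap |A(h/2) − A(h)| = 3.583e-02.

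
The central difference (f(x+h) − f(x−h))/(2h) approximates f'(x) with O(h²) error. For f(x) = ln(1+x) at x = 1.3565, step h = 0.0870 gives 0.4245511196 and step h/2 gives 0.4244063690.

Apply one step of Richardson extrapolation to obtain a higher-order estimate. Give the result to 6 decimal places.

The method has order 2: 2^2 = 4.
Top: 4(0.4244063690) − (0.4245511196) = 1.2730743564
Denominator 4 − 1 = 3.
Result: 0.4243581188
Correction |R − A(h/2)| = 4.825e-05; gap |A(h/2) − A(h)| = 1.448e-04.

0.424358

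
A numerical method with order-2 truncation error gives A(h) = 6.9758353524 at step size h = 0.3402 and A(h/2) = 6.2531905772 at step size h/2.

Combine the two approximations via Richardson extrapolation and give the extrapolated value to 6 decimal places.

6.012309

Order 2 gives 2^r = 4 and 2^r − 1 = 3.
2^2*A(h/2) = 25.0127623088; minus A(h) gives 18.0369269564.
Divide by 2^2 − 1 = 3.
18.0369269564 ÷ 3 = 6.0123089855
Gap between inputs: 7.226e-01; correction applied: −0.2408815917.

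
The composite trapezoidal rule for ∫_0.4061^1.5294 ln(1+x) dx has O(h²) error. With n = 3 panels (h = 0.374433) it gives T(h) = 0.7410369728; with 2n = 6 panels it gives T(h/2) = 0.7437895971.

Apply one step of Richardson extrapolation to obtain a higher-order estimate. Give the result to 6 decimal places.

Leading term ∝ h^2; use weight 4 = 2^2.
4 × 0.7437895971 − 0.7410369728 = 2.2341214156
Extrapolated: 2.2341214156 / 3 = 0.7447071385

0.744707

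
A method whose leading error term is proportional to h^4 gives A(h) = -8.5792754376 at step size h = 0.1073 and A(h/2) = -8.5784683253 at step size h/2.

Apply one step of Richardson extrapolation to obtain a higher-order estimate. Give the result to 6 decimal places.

-8.578415

r = 4: numerator weight 16, denominator 15.
Weighted: (-137.2554932048) − (-8.5792754376) = -128.6762177672
(-128.6762177672) ÷ 15 = -8.5784145178
Gap between inputs: 8.071e-04; correction applied: +0.0000538075.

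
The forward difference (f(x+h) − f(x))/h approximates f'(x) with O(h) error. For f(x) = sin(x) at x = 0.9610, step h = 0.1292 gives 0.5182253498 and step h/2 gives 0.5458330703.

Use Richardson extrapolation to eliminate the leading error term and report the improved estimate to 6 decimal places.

Error is O(h^1); halving h shrinks it by 2^1 = 2.
Weighted: 1.0916661406 − 0.5182253498 = 0.5734407908
Extrapolated: 0.5734407908 / 1 = 0.5734407908

0.573441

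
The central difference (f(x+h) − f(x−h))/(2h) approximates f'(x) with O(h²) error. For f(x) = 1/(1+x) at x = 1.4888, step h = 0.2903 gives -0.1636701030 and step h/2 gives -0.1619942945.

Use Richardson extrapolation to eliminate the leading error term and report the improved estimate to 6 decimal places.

Method order is 2; weight 2^2 = 4.
Difference of the inputs: -0.1619942945 − (-0.1636701030) = 0.0016758085
Divide by 2^2 − 1 = 3: 0.0016758085/3 = 0.0005586028
R = A(h/2) + (A(h/2) − A(h))/3 = -0.1619942945 + 0.0005586028 = -0.1614356917

-0.161436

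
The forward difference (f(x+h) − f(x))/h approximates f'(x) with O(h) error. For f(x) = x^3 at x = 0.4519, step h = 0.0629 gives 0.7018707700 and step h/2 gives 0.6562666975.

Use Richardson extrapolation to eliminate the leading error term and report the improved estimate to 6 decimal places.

0.610663

Leading term ∝ h^1; use weight 2 = 2^1.
Weighted: 1.3125333950 − 0.7018707700 = 0.6106626250
Denominator 2 − 1 = 1.
(2·0.6562666975 − 0.7018707700)/(2 − 1) = 0.6106626250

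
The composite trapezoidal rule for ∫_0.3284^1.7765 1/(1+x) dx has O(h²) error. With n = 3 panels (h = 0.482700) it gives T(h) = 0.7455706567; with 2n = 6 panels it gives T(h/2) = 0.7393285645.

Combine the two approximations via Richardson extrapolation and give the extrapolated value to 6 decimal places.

Order 2 gives 2^r = 4 and 2^r − 1 = 3.
4·0.7393285645 − 0.7455706567 = 2.2117436013
Divide by 2^2 − 1 = 3.
Result: 0.7372478671

0.737248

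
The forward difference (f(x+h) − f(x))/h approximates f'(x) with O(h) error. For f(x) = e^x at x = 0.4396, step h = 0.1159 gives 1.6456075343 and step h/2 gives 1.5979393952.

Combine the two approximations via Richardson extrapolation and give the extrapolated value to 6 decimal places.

1.550271

With r = 1 the leading error scales as h^1, so the weight is 2^1 = 2.
2^1 × A(h/2) = 3.1958787904; minus A(h) gives 1.5502712561.
R = 1.5502712561/1 = 1.5502712561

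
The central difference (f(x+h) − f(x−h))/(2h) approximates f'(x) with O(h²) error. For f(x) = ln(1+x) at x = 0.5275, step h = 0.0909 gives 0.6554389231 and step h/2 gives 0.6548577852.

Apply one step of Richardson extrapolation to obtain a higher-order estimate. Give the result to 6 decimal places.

0.654664

r = 2, so 2^r = 4.
Weighted: 2.6194311408 − 0.6554389231 = 1.9639922177
Extrapolated: 1.9639922177 / 3 = 0.6546640726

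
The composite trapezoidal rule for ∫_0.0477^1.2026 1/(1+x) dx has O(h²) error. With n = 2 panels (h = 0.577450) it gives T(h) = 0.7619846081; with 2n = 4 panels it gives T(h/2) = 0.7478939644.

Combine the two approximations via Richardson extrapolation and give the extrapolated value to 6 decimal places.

r = 2, so 2^r = 4.
Numerator 4·A(h/2) − A(h) = 4·0.7478939644 − 0.7619846081 = 2.2295912495
Divide by 2^2 − 1 = 3.
(4·0.7478939644 − 0.7619846081)/(4 − 1) = 0.7431970832

0.743197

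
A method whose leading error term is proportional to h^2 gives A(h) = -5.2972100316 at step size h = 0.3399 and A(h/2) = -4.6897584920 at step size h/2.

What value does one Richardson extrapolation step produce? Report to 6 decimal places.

The method has order 2: 2^2 = 4.
2^2×A(h/2) = -18.7590339680; minus A(h) gives -13.4618239364.
(4×(-4.6897584920) − (-5.2972100316))/(4 − 1) = -4.4872746455

-4.487275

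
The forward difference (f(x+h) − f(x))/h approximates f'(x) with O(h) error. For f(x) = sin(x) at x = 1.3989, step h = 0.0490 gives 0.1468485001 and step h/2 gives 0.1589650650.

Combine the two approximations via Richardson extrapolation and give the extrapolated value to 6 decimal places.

Method order is 1; weight 2^1 = 2.
Weighted: 0.3179301300 − 0.1468485001 = 0.1710816299
Divide by 2^1 − 1 = 1.
Result: 0.1710816299
Gap between inputs: 1.212e-02; correction applied: +0.0121165649.

0.171082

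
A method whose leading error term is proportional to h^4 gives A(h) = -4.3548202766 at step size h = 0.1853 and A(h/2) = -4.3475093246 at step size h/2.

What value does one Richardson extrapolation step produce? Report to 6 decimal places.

-4.347022

r = 4: numerator weight 16, denominator 15.
Numerator 16×A(h/2) − A(h) = 16×(-4.3475093246) − (-4.3548202766) = -65.2053289170
Extrapolated: (-65.2053289170) / 15 = -4.3470219278
Gap between inputs: 7.311e-03; correction applied: +0.0004873968.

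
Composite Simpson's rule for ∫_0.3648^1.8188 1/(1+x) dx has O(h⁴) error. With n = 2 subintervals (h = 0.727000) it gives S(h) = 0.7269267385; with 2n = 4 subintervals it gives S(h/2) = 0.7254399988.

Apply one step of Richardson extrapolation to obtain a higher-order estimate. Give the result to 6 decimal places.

0.725341

Leading term ∝ h^4; use weight 16 = 2^4.
Weighted: 11.6070399808 − 0.7269267385 = 10.8801132423
Denominator 16 − 1 = 15.
10.8801132423 ÷ 15 = 0.7253408828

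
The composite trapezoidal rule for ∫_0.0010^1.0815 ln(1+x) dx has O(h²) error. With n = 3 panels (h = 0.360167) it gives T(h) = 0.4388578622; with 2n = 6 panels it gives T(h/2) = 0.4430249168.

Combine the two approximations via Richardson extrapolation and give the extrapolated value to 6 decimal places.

The method has order 2: 2^2 = 4.
4·0.4430249168 = 1.7720996672; 1.7720996672 − 0.4388578622 = 1.3332418050
Divide by 2^2 − 1 = 3.
R = 1.3332418050/3 = 0.4444139350

0.444414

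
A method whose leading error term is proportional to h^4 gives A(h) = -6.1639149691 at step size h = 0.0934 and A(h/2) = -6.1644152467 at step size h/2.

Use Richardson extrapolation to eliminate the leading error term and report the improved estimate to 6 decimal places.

Error is O(h^4); halving h shrinks it by 2^4 = 16.
Top: 16(-6.1644152467) − (-6.1639149691) = -92.4667289781
(16*(-6.1644152467) − (-6.1639149691))/(16 − 1) = -6.1644485985

-6.164449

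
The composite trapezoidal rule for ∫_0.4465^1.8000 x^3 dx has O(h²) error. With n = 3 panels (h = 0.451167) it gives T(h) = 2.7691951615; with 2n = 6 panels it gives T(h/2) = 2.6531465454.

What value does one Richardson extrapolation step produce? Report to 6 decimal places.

2.614464

Leading term ∝ h^2; use weight 4 = 2^2.
4×2.6531465454 = 10.6125861816; 10.6125861816 − 2.7691951615 = 7.8433910201
7.8433910201 ÷ 3 = 2.6144636734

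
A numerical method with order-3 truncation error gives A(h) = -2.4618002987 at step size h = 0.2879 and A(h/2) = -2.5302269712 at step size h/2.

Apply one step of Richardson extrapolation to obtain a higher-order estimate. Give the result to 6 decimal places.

Order 3 gives 2^r = 8 and 2^r − 1 = 7.
8 × (-2.5302269712) = -20.2418157696; subtract (-2.4618002987) → -17.7800154709
R = (-17.7800154709)/7 = -2.5400022101
Correction |R − A(h/2)| = 9.775e-03; gap |A(h/2) − A(h)| = 6.843e-02.

-2.540002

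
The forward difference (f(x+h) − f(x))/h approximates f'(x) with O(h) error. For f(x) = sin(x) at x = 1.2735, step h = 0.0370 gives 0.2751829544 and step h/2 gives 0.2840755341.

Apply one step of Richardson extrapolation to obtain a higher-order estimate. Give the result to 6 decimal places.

0.292968

Leading term ∝ h^1; use weight 2 = 2^1.
2·0.2840755341 − 0.2751829544 = 0.2929681138
Denominator 2 − 1 = 1.
Result: 0.2929681138
Gap between inputs: 8.893e-03; correction applied: +0.0088925797.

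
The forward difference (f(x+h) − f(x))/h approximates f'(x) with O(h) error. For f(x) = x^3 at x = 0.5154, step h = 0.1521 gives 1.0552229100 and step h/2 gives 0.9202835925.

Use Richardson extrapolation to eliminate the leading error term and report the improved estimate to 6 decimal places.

0.785344

Leading term ∝ h^1; use weight 2 = 2^1.
2^1 × A(h/2) = 1.8405671850; minus A(h) gives 0.7853442750.
Denominator 2 − 1 = 1.
R = 0.7853442750/1 = 0.7853442750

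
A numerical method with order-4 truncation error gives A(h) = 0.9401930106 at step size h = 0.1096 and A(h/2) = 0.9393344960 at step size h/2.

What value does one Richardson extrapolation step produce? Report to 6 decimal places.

0.939277

r = 4: numerator weight 16, denominator 15.
Numerator 16·A(h/2) − A(h) = 16·0.9393344960 − 0.9401930106 = 14.0891589254
Extrapolated: 14.0891589254 / 15 = 0.9392772617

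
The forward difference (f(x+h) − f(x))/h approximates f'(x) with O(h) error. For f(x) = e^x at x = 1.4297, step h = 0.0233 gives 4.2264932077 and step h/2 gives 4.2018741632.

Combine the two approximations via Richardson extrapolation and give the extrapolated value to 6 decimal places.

With r = 1 the leading error scales as h^1, so the weight is 2^1 = 2.
2*4.2018741632 = 8.4037483264; 8.4037483264 − 4.2264932077 = 4.1772551187
Divide by 2^1 − 1 = 1.
So the Richardson estimate is 4.1772551187.

4.177255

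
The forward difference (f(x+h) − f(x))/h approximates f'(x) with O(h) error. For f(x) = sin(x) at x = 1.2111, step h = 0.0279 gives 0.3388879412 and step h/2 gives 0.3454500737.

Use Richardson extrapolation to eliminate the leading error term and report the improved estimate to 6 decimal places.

With r = 1 the leading error scales as h^1, so the weight is 2^1 = 2.
2*0.3454500737 = 0.6909001474; subtract 0.3388879412 → 0.3520122062
Divide by 2^1 − 1 = 1.
Result: 0.3520122062
Shift from A(h/2): +0.0065621325.

0.352012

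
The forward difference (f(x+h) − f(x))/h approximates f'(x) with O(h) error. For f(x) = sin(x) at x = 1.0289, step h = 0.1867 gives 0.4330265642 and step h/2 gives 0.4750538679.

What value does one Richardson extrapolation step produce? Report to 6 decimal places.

Error is O(h^1); halving h shrinks it by 2^1 = 2.
2^1×A(h/2) = 0.9501077358; minus A(h) gives 0.5170811716.
Divide by 2^1 − 1 = 1.
Result: 0.5170811716

0.517081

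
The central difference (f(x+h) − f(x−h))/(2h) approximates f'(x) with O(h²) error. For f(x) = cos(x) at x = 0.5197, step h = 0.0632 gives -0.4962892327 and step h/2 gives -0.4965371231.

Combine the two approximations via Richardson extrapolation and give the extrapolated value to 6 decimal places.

-0.496620

Order 2 gives 2^r = 4 and 2^r − 1 = 3.
Difference of the inputs: -0.4965371231 − (-0.4962892327) = -0.0002478904
Correction (A(h/2) − A(h))/(4 − 1) = (-0.0002478904)/3 = -0.0000826301
R = -0.4965371231 − 0.0000826301 = -0.4966197532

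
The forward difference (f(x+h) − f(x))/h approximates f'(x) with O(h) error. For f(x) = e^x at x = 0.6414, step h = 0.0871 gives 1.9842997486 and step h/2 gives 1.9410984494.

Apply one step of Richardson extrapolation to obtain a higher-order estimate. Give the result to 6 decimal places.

1.897897

r = 1, so 2^r = 2.
Difference of the inputs: 1.9410984494 − 1.9842997486 = -0.0432012992
Correction (A(h/2) − A(h))/(2 − 1) = (-0.0432012992)/1 = -0.0432012992
R = 1.9410984494 − 0.0432012992 = 1.8978971502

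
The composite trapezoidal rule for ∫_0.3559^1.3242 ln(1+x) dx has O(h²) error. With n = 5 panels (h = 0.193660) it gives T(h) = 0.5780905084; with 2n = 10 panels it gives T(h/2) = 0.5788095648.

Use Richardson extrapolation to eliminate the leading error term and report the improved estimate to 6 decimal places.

0.579049

The method has order 2: 2^2 = 4.
Weighted: 2.3152382592 − 0.5780905084 = 1.7371477508
(4·0.5788095648 − 0.5780905084)/(4 − 1) = 0.5790492503
Shift from A(h/2): +0.0002396855.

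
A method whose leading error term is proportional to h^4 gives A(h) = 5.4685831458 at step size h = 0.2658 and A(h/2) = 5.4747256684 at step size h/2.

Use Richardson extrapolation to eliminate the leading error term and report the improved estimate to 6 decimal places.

5.475135

The method has order 4: 2^4 = 16.
16*5.4747256684 − 5.4685831458 = 82.1270275486
(16*5.4747256684 − 5.4685831458)/(16 − 1) = 5.4751351699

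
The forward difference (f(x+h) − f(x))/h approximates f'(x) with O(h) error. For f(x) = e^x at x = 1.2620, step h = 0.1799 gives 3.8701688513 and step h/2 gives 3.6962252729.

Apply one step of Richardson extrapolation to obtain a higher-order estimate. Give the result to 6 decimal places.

3.522282

The method has order 1: 2^1 = 2.
2^1×A(h/2) = 7.3924505458; minus A(h) gives 3.5222816945.
Divide by 2^1 − 1 = 1.
Result: 3.5222816945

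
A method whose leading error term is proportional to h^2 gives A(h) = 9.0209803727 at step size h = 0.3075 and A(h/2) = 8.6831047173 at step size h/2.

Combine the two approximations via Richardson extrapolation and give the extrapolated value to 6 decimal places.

8.570479

r = 2: numerator weight 4, denominator 3.
Top: 4(8.6831047173) − (9.0209803727) = 25.7114384965
R = 25.7114384965/3 = 8.5704794988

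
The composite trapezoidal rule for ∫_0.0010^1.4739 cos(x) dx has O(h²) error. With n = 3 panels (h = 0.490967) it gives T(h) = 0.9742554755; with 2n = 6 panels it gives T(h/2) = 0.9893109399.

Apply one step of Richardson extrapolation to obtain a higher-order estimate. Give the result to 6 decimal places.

0.994329

r = 2: numerator weight 4, denominator 3.
4 × 0.9893109399 − 0.9742554755 = 2.9829882841
Extrapolated: 2.9829882841 / 3 = 0.9943294280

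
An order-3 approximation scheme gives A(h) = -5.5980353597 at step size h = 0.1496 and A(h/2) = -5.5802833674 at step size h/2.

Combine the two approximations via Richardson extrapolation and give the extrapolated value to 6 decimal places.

-5.577747

r = 3: numerator weight 8, denominator 7.
8×(-5.5802833674) = -44.6422669392; (-44.6422669392) − (-5.5980353597) = -39.0442315795
Extrapolated: (-39.0442315795) / 7 = -5.5777473685
Shift from A(h/2): +0.0025359989.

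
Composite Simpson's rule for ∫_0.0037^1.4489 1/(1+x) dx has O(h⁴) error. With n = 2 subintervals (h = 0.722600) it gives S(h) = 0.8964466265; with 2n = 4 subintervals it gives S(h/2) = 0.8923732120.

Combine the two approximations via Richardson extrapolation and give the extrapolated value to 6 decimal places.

0.892102

Error is O(h^4); halving h shrinks it by 2^4 = 16.
2^4 × A(h/2) = 14.2779713920; minus A(h) gives 13.3815247655.
R = 13.3815247655/15 = 0.8921016510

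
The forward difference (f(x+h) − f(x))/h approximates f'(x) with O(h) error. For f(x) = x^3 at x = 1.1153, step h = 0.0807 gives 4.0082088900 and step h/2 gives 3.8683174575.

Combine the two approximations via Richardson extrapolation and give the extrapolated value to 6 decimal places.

3.728426

r = 1: numerator weight 2, denominator 1.
Numerator 2×A(h/2) − A(h) = 2×3.8683174575 − 4.0082088900 = 3.7284260250
3.7284260250 ÷ 1 = 3.7284260250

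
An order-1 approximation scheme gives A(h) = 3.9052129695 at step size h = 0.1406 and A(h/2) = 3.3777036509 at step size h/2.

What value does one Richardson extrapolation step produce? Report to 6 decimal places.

Leading term ∝ h^1; use weight 2 = 2^1.
2^1·A(h/2) = 6.7554073018; minus A(h) gives 2.8501943323.
Divide by 2^1 − 1 = 1.
2.8501943323 ÷ 1 = 2.8501943323
Correction |R − A(h/2)| = 5.275e-01; gap |A(h/2) − A(h)| = 5.275e-01.

2.850194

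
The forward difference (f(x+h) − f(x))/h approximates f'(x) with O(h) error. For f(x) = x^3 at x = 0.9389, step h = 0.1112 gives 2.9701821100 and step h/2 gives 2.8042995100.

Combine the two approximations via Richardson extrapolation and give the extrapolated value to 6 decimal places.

2.638417

r = 1: numerator weight 2, denominator 1.
2·2.8042995100 = 5.6085990200; 5.6085990200 − 2.9701821100 = 2.6384169100
2.6384169100 ÷ 1 = 2.6384169100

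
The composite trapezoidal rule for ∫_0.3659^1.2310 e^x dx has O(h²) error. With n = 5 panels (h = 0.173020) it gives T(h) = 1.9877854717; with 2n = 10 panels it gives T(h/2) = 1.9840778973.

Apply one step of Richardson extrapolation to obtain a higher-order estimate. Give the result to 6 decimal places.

The method has order 2: 2^2 = 4.
Weighted: 7.9363115892 − 1.9877854717 = 5.9485261175
R = 5.9485261175/3 = 1.9828420392

1.982842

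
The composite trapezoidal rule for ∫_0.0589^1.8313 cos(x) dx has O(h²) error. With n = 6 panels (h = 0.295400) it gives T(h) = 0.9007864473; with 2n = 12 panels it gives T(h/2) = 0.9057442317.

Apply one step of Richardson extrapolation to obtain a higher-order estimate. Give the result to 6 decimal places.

The method has order 2: 2^2 = 4.
4×0.9057442317 = 3.6229769268; subtract 0.9007864473 → 2.7221904795
2.7221904795 ÷ 3 = 0.9073968265

0.907397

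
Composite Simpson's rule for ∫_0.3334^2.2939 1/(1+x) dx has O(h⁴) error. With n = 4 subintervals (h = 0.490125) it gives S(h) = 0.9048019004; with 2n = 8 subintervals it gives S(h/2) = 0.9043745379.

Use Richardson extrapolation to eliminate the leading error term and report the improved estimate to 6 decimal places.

r = 4: numerator weight 16, denominator 15.
2^4·A(h/2) = 14.4699926064; minus A(h) gives 13.5651907060.
Divide by 2^4 − 1 = 15.
Extrapolated: 13.5651907060 / 15 = 0.9043460471
Shift from A(h/2): −0.0000284908.

0.904346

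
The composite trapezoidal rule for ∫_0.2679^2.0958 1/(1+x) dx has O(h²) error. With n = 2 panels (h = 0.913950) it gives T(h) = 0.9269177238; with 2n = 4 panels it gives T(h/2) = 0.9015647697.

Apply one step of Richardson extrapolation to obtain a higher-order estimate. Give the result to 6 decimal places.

0.893114

The method has order 2: 2^2 = 4.
Top: 4(0.9015647697) − (0.9269177238) = 2.6793413550
(4·0.9015647697 − 0.9269177238)/(4 − 1) = 0.8931137850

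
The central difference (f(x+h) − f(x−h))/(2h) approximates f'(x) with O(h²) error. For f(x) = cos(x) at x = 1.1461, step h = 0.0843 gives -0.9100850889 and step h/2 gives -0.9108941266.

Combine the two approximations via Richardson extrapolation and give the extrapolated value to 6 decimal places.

Leading term ∝ h^2; use weight 4 = 2^2.
4×(-0.9108941266) = -3.6435765064; (-3.6435765064) − (-0.9100850889) = -2.7334914175
Divide by 2^2 − 1 = 3.
R = (-2.7334914175)/3 = -0.9111638058
Shift from A(h/2): −0.0002696792.

-0.911164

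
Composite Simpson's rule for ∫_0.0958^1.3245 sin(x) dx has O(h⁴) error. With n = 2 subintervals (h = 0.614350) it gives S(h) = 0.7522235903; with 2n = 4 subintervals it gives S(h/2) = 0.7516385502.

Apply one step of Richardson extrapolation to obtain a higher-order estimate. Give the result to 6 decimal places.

Error is O(h^4); halving h shrinks it by 2^4 = 16.
Numerator 16 × A(h/2) − A(h) = 16 × 0.7516385502 − 0.7522235903 = 11.2739932129
11.2739932129 ÷ 15 = 0.7515995475
Correction |R − A(h/2)| = 3.900e-05; gap |A(h/2) − A(h)| = 5.850e-04.

0.751600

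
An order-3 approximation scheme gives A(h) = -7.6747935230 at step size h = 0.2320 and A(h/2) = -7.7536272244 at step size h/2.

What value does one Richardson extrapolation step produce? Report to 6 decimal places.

-7.764889

Error is O(h^3); halving h shrinks it by 2^3 = 8.
Weighted: (-62.0290177952) − (-7.6747935230) = -54.3542242722
Denominator 8 − 1 = 7.
(8 × (-7.7536272244) − (-7.6747935230))/(8 − 1) = -7.7648891817
Correction |R − A(h/2)| = 1.126e-02; gap |A(h/2) − A(h)| = 7.883e-02.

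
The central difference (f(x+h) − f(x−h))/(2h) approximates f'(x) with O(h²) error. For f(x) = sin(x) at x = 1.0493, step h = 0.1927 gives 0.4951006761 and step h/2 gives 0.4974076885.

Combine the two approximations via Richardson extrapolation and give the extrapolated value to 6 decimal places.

r = 2: numerator weight 4, denominator 3.
4 × 0.4974076885 − 0.4951006761 = 1.4945300779
Denominator 4 − 1 = 3.
Result: 0.4981766926

0.498177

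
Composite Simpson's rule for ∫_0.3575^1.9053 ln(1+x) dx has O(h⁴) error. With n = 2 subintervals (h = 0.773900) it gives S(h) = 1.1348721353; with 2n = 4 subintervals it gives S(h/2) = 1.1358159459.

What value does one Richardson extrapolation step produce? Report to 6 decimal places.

r = 4: numerator weight 16, denominator 15.
16×1.1358159459 − 1.1348721353 = 17.0381829991
R = 17.0381829991/15 = 1.1358788666

1.135879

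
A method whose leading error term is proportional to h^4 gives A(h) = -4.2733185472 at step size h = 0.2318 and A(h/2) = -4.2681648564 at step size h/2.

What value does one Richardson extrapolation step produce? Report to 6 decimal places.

-4.267821

r = 4: numerator weight 16, denominator 15.
16×(-4.2681648564) − (-4.2733185472) = -64.0173191552
Divide by 2^4 − 1 = 15.
(-64.0173191552) ÷ 15 = -4.2678212770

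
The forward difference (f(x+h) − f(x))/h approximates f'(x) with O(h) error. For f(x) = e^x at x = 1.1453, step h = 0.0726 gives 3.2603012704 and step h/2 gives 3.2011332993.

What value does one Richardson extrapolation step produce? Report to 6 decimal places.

With r = 1 the leading error scales as h^1, so the weight is 2^1 = 2.
A(h/2) − A(h) = 3.2011332993 − 3.2603012704 = -0.0591679711
Divide by 2^1 − 1 = 1: (-0.0591679711)/1 = -0.0591679711
R = 3.2011332993 − 0.0591679711 = 3.1419653282

3.141965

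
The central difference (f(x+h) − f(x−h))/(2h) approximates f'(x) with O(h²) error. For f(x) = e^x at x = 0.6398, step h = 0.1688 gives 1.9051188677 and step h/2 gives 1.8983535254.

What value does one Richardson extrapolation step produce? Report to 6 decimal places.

Method order is 2; weight 2^2 = 4.
2^2·A(h/2) = 7.5934141016; minus A(h) gives 5.6882952339.
Denominator 4 − 1 = 3.
So the Richardson estimate is 1.8960984113.
Correction |R − A(h/2)| = 2.255e-03; gap |A(h/2) − A(h)| = 6.765e-03.

1.896098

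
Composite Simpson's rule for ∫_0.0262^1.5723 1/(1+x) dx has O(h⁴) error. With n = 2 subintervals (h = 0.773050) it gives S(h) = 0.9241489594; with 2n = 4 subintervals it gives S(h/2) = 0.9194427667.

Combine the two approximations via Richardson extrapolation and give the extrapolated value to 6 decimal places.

r = 4, so 2^r = 16.
Difference of the inputs: 0.9194427667 − 0.9241489594 = -0.0047061927
Correction (A(h/2) − A(h))/(16 − 1) = (-0.0047061927)/15 = -0.0003137462
R = 0.9194427667 − 0.0003137462 = 0.9191290205
Shift from A(h/2): −0.0003137462.

0.919129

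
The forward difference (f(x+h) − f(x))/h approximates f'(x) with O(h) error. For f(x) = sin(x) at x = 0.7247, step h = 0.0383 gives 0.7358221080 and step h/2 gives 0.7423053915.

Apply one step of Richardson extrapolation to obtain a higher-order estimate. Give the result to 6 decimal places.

0.748789

Leading term ∝ h^1; use weight 2 = 2^1.
Numerator 2 × A(h/2) − A(h) = 2 × 0.7423053915 − 0.7358221080 = 0.7487886750
Denominator 2 − 1 = 1.
R = 0.7487886750/1 = 0.7487886750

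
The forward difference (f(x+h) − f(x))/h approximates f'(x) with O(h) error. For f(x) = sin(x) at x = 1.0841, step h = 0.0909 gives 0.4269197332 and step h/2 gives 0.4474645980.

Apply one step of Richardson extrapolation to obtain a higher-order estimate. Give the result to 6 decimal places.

With r = 1 the leading error scales as h^1, so the weight is 2^1 = 2.
Top: 2(0.4474645980) − (0.4269197332) = 0.4680094628
Divide by 2^1 − 1 = 1.
(2·0.4474645980 − 0.4269197332)/(2 − 1) = 0.4680094628
Correction |R − A(h/2)| = 2.054e-02; gap |A(h/2) − A(h)| = 2.054e-02.

0.468009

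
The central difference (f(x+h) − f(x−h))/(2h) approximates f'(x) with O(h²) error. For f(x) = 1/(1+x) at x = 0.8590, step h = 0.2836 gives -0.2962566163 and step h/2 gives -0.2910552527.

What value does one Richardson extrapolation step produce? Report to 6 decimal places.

The method has order 2: 2^2 = 4.
Weighted: (-1.1642210108) − (-0.2962566163) = -0.8679643945
Extrapolated: (-0.8679643945) / 3 = -0.2893214648

-0.289321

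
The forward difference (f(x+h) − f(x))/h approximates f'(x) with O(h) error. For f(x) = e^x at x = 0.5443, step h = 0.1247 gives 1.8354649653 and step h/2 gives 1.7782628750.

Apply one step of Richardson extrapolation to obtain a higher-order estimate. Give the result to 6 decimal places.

1.721061

Error is O(h^1); halving h shrinks it by 2^1 = 2.
Numerator 2×A(h/2) − A(h) = 2×1.7782628750 − 1.8354649653 = 1.7210607847
Divide by 2^1 − 1 = 1.
Result: 1.7210607847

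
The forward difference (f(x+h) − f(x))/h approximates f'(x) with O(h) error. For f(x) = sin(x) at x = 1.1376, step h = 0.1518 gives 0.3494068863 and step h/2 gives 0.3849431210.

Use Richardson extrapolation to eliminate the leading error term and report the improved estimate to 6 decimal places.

With r = 1 the leading error scales as h^1, so the weight is 2^1 = 2.
2 × 0.3849431210 = 0.7698862420; subtract 0.3494068863 → 0.4204793557
Extrapolated: 0.4204793557 / 1 = 0.4204793557

0.420479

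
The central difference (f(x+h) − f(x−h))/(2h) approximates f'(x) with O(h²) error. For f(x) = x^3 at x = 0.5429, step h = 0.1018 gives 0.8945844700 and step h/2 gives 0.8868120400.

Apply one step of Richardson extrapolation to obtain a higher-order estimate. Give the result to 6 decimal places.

0.884221

r = 2: numerator weight 4, denominator 3.
Difference of the inputs: 0.8868120400 − 0.8945844700 = -0.0077724300
Divide by 2^2 − 1 = 3: (-0.0077724300)/3 = -0.0025908100
R = A(h/2) + (A(h/2) − A(h))/3 = 0.8868120400 − 0.0025908100 = 0.8842212300
Shift from A(h/2): −0.0025908100.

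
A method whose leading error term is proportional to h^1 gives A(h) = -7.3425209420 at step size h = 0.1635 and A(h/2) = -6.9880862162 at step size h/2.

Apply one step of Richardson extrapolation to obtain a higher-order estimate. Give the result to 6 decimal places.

-6.633651

r = 1: numerator weight 2, denominator 1.
A(h/2) − A(h) = -6.9880862162 − (-7.3425209420) = 0.3544347258
Correction (A(h/2) − A(h))/(2 − 1) = 0.3544347258/1 = 0.3544347258
R = A(h/2) + (A(h/2) − A(h))/1 = -6.9880862162 + 0.3544347258 = -6.6336514904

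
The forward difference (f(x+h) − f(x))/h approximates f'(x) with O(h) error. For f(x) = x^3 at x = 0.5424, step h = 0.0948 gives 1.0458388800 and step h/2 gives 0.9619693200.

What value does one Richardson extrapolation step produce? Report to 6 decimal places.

r = 1: numerator weight 2, denominator 1.
Numerator 2*A(h/2) − A(h) = 2*0.9619693200 − 1.0458388800 = 0.8780997600
(2*0.9619693200 − 1.0458388800)/(2 − 1) = 0.8780997600
Gap between inputs: 8.387e-02; correction applied: −0.0838695600.

0.878100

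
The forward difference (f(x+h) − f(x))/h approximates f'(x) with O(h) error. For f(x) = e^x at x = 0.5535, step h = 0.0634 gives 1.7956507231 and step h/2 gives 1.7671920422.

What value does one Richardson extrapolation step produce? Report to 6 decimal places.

1.738733

r = 1, so 2^r = 2.
Difference of the inputs: 1.7671920422 − 1.7956507231 = -0.0284586809
Divide by 2^1 − 1 = 1: (-0.0284586809)/1 = -0.0284586809
R = A(h/2) + (A(h/2) − A(h))/1 = 1.7671920422 − 0.0284586809 = 1.7387333613
Correction |R − A(h/2)| = 2.846e-02; gap |A(h/2) − A(h)| = 2.846e-02.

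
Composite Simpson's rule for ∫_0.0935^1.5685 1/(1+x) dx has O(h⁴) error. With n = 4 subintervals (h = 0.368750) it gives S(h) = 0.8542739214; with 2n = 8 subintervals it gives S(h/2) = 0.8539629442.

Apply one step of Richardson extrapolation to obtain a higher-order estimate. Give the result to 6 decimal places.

Leading term ∝ h^4; use weight 16 = 2^4.
16·0.8539629442 − 0.8542739214 = 12.8091331858
12.8091331858 ÷ 15 = 0.8539422124
Gap between inputs: 3.110e-04; correction applied: −0.0000207318.

0.853942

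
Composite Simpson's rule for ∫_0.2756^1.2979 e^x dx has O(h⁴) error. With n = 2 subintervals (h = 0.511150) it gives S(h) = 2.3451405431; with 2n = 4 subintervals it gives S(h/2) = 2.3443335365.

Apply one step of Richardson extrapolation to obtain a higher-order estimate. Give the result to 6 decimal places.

Order 4 gives 2^r = 16 and 2^r − 1 = 15.
Weighted: 37.5093365840 − 2.3451405431 = 35.1641960409
Denominator 16 − 1 = 15.
Result: 2.3442797361

2.344280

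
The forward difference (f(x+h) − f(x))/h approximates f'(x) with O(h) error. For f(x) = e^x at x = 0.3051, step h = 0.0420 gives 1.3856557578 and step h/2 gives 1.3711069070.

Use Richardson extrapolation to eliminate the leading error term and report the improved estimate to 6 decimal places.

Order 1 gives 2^r = 2 and 2^r − 1 = 1.
2^1·A(h/2) = 2.7422138140; minus A(h) gives 1.3565580562.
R = 1.3565580562/1 = 1.3565580562

1.356558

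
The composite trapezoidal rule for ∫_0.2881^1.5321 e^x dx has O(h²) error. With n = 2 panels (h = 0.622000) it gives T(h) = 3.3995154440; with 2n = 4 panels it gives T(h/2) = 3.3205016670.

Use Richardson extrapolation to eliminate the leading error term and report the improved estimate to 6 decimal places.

Error is O(h^2); halving h shrinks it by 2^2 = 4.
Numerator 4*A(h/2) − A(h) = 4*3.3205016670 − 3.3995154440 = 9.8824912240
Extrapolated: 9.8824912240 / 3 = 3.2941637413
Gap between inputs: 7.901e-02; correction applied: −0.0263379257.

3.294164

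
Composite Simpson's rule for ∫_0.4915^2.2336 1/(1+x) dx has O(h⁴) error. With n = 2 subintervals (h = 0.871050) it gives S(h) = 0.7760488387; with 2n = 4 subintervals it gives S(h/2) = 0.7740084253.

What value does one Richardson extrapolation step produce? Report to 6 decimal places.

0.773872

r = 4: numerator weight 16, denominator 15.
Numerator 16 × A(h/2) − A(h) = 16 × 0.7740084253 − 0.7760488387 = 11.6080859661
Denominator 16 − 1 = 15.
Result: 0.7738723977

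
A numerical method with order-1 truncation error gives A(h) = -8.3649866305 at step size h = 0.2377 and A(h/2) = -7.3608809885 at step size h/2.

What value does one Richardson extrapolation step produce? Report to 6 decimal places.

-6.356775

r = 1, so 2^r = 2.
2·(-7.3608809885) − (-8.3649866305) = -6.3567753465
Denominator 2 − 1 = 1.
Result: -6.3567753465
Shift from A(h/2): +1.0041056420.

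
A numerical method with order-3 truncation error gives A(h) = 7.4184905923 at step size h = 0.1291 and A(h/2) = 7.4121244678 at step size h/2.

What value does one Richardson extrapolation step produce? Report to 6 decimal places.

7.411215

Error is O(h^3); halving h shrinks it by 2^3 = 8.
Numerator 8*A(h/2) − A(h) = 8*7.4121244678 − 7.4184905923 = 51.8785051501
Divide by 2^3 − 1 = 7.
(8*7.4121244678 − 7.4184905923)/(8 − 1) = 7.4112150214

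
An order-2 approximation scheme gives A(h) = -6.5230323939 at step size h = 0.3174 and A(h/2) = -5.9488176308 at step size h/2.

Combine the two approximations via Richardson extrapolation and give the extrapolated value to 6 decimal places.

Method order is 2; weight 2^2 = 4.
Top: 4(-5.9488176308) − (-6.5230323939) = -17.2722381293
R = (-17.2722381293)/3 = -5.7574127098

-5.757413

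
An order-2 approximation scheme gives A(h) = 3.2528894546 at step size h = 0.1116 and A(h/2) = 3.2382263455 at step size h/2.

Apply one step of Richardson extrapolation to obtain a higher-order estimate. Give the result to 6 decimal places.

The method has order 2: 2^2 = 4.
A(h/2) − A(h) = 3.2382263455 − 3.2528894546 = -0.0146631091
Correction (A(h/2) − A(h))/(4 − 1) = (-0.0146631091)/3 = -0.0048877030
R = A(h/2) + (A(h/2) − A(h))/3 = 3.2382263455 − 0.0048877030 = 3.2333386425
Gap between inputs: 1.466e-02; correction applied: −0.0048877030.

3.233339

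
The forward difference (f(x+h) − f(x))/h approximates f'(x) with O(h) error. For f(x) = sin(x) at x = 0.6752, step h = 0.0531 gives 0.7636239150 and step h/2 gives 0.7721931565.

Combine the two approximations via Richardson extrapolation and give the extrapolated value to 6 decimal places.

Order 1 gives 2^r = 2 and 2^r − 1 = 1.
2*0.7721931565 = 1.5443863130; subtract 0.7636239150 → 0.7807623980
Divide by 2^1 − 1 = 1.
Result: 0.7807623980

0.780762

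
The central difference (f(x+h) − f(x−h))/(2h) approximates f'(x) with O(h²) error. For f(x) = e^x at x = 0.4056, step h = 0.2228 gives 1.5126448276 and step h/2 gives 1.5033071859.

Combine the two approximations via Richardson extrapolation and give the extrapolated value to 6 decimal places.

With r = 2 the leading error scales as h^2, so the weight is 2^2 = 4.
4·1.5033071859 = 6.0132287436; 6.0132287436 − 1.5126448276 = 4.5005839160
4.5005839160 ÷ 3 = 1.5001946387

1.500195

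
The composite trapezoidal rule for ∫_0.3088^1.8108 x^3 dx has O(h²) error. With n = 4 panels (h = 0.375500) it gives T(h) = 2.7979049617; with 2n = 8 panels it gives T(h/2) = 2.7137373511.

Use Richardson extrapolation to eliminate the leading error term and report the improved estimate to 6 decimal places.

Leading term ∝ h^2; use weight 4 = 2^2.
4·2.7137373511 − 2.7979049617 = 8.0570444427
Extrapolated: 8.0570444427 / 3 = 2.6856814809

2.685681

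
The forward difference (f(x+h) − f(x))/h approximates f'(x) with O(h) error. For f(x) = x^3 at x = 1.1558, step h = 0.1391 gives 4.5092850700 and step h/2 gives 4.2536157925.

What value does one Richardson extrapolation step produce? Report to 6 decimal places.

Order 1 gives 2^r = 2 and 2^r − 1 = 1.
2*4.2536157925 = 8.5072315850; subtract 4.5092850700 → 3.9979465150
R = 3.9979465150/1 = 3.9979465150
Shift from A(h/2): −0.2556692775.

3.997947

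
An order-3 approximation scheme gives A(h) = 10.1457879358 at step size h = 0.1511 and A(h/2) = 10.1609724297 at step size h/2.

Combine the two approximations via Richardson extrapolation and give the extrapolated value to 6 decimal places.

r = 3: numerator weight 8, denominator 7.
8 × 10.1609724297 − 10.1457879358 = 71.1419915018
(8 × 10.1609724297 − 10.1457879358)/(8 − 1) = 10.1631416431

10.163142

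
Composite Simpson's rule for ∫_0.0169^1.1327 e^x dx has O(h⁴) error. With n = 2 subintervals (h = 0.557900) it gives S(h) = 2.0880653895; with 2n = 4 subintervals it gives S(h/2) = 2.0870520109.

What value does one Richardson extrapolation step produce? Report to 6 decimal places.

Method order is 4; weight 2^4 = 16.
Top: 16(2.0870520109) − (2.0880653895) = 31.3047667849
R = 31.3047667849/15 = 2.0869844523
Correction |R − A(h/2)| = 6.756e-05; gap |A(h/2) − A(h)| = 1.013e-03.

2.086984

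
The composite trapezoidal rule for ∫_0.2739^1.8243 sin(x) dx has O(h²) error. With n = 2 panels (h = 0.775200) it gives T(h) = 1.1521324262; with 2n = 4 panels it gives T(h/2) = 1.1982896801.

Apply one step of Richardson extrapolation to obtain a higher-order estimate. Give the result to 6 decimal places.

1.213675

Method order is 2; weight 2^2 = 4.
4 × 1.1982896801 = 4.7931587204; 4.7931587204 − 1.1521324262 = 3.6410262942
(4 × 1.1982896801 − 1.1521324262)/(4 − 1) = 1.2136754314
Correction |R − A(h/2)| = 1.539e-02; gap |A(h/2) − A(h)| = 4.616e-02.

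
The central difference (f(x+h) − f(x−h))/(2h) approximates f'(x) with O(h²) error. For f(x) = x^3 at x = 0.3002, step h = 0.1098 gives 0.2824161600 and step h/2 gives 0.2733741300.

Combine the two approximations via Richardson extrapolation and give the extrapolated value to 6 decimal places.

r = 2: numerator weight 4, denominator 3.
4*0.2733741300 = 1.0934965200; 1.0934965200 − 0.2824161600 = 0.8110803600
Divide by 2^2 − 1 = 3.
0.8110803600 ÷ 3 = 0.2703601200
Correction |R − A(h/2)| = 3.014e-03; gap |A(h/2) − A(h)| = 9.042e-03.

0.270360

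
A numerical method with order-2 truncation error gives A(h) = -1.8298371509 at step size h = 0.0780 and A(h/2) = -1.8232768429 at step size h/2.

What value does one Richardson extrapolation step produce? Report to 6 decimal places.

Order 2 gives 2^r = 4 and 2^r − 1 = 3.
Difference of the inputs: -1.8232768429 − (-1.8298371509) = 0.0065603080
Correction (A(h/2) − A(h))/(4 − 1) = 0.0065603080/3 = 0.0021867693
R = A(h/2) + (A(h/2) − A(h))/3 = -1.8232768429 + 0.0021867693 = -1.8210900736
Correction |R − A(h/2)| = 2.187e-03; gap |A(h/2) − A(h)| = 6.560e-03.

-1.821090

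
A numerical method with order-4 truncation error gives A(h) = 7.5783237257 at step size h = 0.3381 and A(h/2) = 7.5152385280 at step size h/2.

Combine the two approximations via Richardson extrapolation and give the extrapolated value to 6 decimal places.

Method order is 4; weight 2^4 = 16.
Difference of the inputs: 7.5152385280 − 7.5783237257 = -0.0630851977
Correction (A(h/2) − A(h))/(16 − 1) = (-0.0630851977)/15 = -0.0042056798
R = 7.5152385280 − 0.0042056798 = 7.5110328482

7.511033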